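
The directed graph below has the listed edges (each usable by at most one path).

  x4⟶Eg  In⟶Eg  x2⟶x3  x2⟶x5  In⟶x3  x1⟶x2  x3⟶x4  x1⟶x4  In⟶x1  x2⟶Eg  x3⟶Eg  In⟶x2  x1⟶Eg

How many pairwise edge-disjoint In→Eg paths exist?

Assign every edge capacity 1; by Menger, the answer equals the max flow.
Path In→Eg (+1); total 1.
Path In→x1→Eg (+1); total 2.
Path In→x2→Eg (+1); total 3.
Path In→x3→Eg (+1); total 4.
No residual In→Eg path; max flow = 4.
Certifying cut of size 4: {In→Eg, In→x1, In→x2, In→x3}.

4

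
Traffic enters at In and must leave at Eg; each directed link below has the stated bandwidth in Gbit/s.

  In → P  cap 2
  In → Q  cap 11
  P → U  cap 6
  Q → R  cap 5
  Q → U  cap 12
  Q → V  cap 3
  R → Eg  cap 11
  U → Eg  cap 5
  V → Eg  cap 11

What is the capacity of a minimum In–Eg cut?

13

Augment In→P→U→Eg: bottleneck 2, flow now 2.
Augment In→Q→R→Eg: bottleneck 5, flow now 7.
Augment In→Q→U→Eg: bottleneck 3, flow now 10.
Augment In→Q→V→Eg: bottleneck 3, flow now 13.
No augmenting path remains; maximum flow = 13.
By max-flow min-cut, the minimum cut capacity equals the max flow.
In the residual graph, reachable from In: {In}.
Min-cut edges: In→P (2), In→Q (11); capacity 2 + 11 = 13.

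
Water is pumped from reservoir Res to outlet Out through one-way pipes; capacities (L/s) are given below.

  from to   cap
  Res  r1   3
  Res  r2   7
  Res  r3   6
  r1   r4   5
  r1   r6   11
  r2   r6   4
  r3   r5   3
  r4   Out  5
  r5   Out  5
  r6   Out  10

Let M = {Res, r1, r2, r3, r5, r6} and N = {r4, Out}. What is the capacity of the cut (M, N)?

20

Edges leaving {Res, r1, r2, r3, r5, r6}: r1→r4 (5), r5→Out (5), r6→Out (10).
Cut capacity = 5 + 5 + 10 = 20.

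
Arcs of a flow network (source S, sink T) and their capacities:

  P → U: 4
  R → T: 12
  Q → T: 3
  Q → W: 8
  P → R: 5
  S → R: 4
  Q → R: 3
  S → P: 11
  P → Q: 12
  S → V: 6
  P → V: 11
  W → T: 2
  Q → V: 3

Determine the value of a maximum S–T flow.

Augment S→R→T: bottleneck 4, flow now 4.
Augment S→P→Q→T: bottleneck 3, flow now 7.
Augment S→P→R→T: bottleneck 5, flow now 12.
Augment S→P→Q→R→T: bottleneck 3, flow now 15.
No augmenting path remains; maximum flow = 15.
In the residual graph, reachable from S: {S, V}.
Min-cut edges: S→P (11), S→R (4); capacity 11 + 4 = 15.
This cut is saturated, so no flow can exceed 15.

15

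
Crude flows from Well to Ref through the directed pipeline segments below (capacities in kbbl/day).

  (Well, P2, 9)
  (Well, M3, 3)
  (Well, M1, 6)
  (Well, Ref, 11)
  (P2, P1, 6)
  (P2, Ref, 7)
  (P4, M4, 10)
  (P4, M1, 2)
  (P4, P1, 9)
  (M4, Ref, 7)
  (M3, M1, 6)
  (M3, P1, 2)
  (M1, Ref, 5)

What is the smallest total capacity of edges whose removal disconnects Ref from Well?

Augment Well→Ref: bottleneck 11, flow now 11.
Augment Well→P2→Ref: bottleneck 7, flow now 18.
Augment Well→M1→Ref: bottleneck 5, flow now 23.
No augmenting path remains; maximum flow = 23.
By max-flow min-cut, the minimum cut capacity equals the max flow.
In the residual graph, reachable from Well: {Well, P2, M3, M1, P1}.
Min-cut edges: Well→Ref (11), P2→Ref (7), M1→Ref (5); capacity 11 + 7 + 5 = 23.

23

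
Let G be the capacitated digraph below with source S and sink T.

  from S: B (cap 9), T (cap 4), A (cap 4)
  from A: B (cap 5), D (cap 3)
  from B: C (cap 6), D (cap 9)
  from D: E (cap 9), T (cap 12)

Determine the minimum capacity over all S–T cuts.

Augment S→T: bottleneck 4, flow now 4.
Augment S→A→D→T: bottleneck 3, flow now 7.
Augment S→B→D→T: bottleneck 9, flow now 16.
No augmenting path remains; maximum flow = 16.
By max-flow min-cut, the minimum cut capacity equals the max flow.
In the residual graph, reachable from S: {S, A, B, C}.
Min-cut edges: S→T (4), A→D (3), B→D (9); capacity 4 + 3 + 9 = 16.

16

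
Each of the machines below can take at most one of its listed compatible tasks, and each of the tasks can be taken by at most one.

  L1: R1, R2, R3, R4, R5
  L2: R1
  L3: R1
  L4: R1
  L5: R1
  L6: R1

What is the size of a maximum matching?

2

Unit-capacity flow: source→left, listed edges, right→sink; max matching = max flow.
Augmenting path L1→R1 (+1); matched 1.
Augmenting path L2→R1→L1→R2 (+1); matched 2.
No augmenting path remains; maximum matching = 2.
König certificate: {L1, R1} is a vertex cover of size 2 (every listed pair touches it), so no matching can be larger.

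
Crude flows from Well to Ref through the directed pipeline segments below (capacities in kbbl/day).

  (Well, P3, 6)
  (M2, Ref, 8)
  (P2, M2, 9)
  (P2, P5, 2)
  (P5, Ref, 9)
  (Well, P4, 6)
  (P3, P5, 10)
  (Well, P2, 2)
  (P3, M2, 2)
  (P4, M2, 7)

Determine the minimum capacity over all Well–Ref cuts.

14

Augment Well→P4→M2→Ref: bottleneck 6, flow now 6.
Augment Well→P2→M2→Ref: bottleneck 2, flow now 8.
Augment Well→P3→P5→Ref: bottleneck 6, flow now 14.
No augmenting path remains; maximum flow = 14.
By max-flow min-cut, the minimum cut capacity equals the max flow.
In the residual graph, reachable from Well: {Well}.
Min-cut edges: Well→P4 (6), Well→P2 (2), Well→P3 (6); capacity 6 + 2 + 6 = 14.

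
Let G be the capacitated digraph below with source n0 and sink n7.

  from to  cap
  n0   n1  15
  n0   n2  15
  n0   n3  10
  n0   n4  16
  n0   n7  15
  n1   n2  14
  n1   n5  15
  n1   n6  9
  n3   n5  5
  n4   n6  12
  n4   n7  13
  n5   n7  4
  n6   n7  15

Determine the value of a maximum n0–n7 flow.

44

Augment n0→n7: bottleneck 15, flow now 15.
Augment n0→n4→n7: bottleneck 13, flow now 28.
Augment n0→n1→n5→n7: bottleneck 4, flow now 32.
Augment n0→n1→n6→n7: bottleneck 9, flow now 41.
Augment n0→n4→n6→n7: bottleneck 3, flow now 44.
No augmenting path remains; maximum flow = 44.
In the residual graph, reachable from n0: {n0, n1, n2, n3, n5}.
Min-cut edges: n0→n4 (16), n0→n7 (15), n1→n6 (9), n5→n7 (4); capacity 16 + 15 + 9 + 4 = 44.
This cut is saturated, so no flow can exceed 44.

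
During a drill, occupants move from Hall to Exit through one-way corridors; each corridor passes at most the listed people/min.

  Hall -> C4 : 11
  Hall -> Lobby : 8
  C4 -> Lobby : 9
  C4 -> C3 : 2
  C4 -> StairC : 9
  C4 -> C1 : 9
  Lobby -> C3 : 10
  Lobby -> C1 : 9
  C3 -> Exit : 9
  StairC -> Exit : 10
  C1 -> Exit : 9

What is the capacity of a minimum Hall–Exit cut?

Augment Hall→C4→C3→Exit: bottleneck 2, flow now 2.
Augment Hall→C4→StairC→Exit: bottleneck 9, flow now 11.
Augment Hall→Lobby→C3→Exit: bottleneck 7, flow now 18.
Augment Hall→Lobby→C1→Exit: bottleneck 1, flow now 19.
No augmenting path remains; maximum flow = 19.
By max-flow min-cut, the minimum cut capacity equals the max flow.
In the residual graph, reachable from Hall: {Hall}.
Min-cut edges: Hall→C4 (11), Hall→Lobby (8); capacity 11 + 8 = 19.

19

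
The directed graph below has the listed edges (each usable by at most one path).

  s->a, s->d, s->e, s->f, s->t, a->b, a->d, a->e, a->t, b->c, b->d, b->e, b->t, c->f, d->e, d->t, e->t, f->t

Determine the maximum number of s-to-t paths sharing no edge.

5

Assign every edge capacity 1; by Menger, the answer equals the max flow.
Path s→t (+1); total 1.
Path s→a→t (+1); total 2.
Path s→d→t (+1); total 3.
Path s→e→t (+1); total 4.
Path s→f→t (+1); total 5.
No residual s→t path; max flow = 5.
Certifying cut of size 5: {s→a, s→d, s→e, s→f, s→t}.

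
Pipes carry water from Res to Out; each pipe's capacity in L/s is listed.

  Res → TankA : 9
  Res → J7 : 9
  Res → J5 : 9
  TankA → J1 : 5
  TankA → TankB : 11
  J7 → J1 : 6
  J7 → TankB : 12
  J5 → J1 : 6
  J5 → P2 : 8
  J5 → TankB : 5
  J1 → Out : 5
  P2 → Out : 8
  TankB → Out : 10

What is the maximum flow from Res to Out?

Augment Res→TankA→J1→Out: bottleneck 5, flow now 5.
Augment Res→TankA→TankB→Out: bottleneck 4, flow now 9.
Augment Res→J7→TankB→Out: bottleneck 6, flow now 15.
Augment Res→J5→P2→Out: bottleneck 8, flow now 23.
No augmenting path remains; maximum flow = 23.
In the residual graph, reachable from Res: {Res, TankA, J7, J5, J1, TankB}.
Min-cut edges: J5→P2 (8), J1→Out (5), TankB→Out (10); capacity 8 + 5 + 10 = 23.
This cut is saturated, so no flow can exceed 23.

23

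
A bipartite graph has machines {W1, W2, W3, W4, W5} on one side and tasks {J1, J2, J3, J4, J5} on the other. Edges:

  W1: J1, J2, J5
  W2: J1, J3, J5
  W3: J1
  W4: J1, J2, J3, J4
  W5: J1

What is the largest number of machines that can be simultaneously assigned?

4

Unit-capacity flow: source→left, listed edges, right→sink; max matching = max flow.
Augmenting path W1→J1 (+1); matched 1.
Augmenting path W2→J3 (+1); matched 2.
Augmenting path W4→J2 (+1); matched 3.
Augmenting path W3→J1→W1→J5 (+1); matched 4.
No augmenting path remains; maximum matching = 4.
König certificate: {W1, W2, W4, J1} is a vertex cover of size 4 (every listed pair touches it), so no matching can be larger.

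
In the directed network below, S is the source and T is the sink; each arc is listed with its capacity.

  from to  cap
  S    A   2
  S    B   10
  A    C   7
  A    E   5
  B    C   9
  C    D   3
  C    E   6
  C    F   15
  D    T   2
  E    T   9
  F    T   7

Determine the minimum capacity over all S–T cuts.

Augment S→A→E→T: bottleneck 2, flow now 2.
Augment S→B→C→D→T: bottleneck 2, flow now 4.
Augment S→B→C→E→T: bottleneck 6, flow now 10.
Augment S→B→C→F→T: bottleneck 1, flow now 11.
No augmenting path remains; maximum flow = 11.
By max-flow min-cut, the minimum cut capacity equals the max flow.
In the residual graph, reachable from S: {S, B}.
Min-cut edges: S→A (2), B→C (9); capacity 2 + 9 = 11.

11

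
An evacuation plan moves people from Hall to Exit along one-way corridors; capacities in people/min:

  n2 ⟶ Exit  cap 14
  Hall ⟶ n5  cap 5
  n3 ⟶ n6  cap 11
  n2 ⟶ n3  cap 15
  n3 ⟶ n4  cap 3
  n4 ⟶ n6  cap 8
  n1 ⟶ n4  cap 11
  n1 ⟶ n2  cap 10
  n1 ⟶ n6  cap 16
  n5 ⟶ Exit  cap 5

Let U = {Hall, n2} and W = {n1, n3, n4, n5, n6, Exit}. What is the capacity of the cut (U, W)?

34

Edges leaving {Hall, n2}: Hall→n5 (5), n2→n3 (15), n2→Exit (14).
Cut capacity = 5 + 15 + 14 = 34.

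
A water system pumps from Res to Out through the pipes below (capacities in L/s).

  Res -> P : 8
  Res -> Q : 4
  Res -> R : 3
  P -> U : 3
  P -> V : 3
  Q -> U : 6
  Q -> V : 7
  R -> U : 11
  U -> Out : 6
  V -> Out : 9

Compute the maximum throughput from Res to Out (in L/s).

13

Augment Res→P→U→Out: bottleneck 3, flow now 3.
Augment Res→P→V→Out: bottleneck 3, flow now 6.
Augment Res→Q→U→Out: bottleneck 3, flow now 9.
Augment Res→Q→V→Out: bottleneck 1, flow now 10.
Augment Res→R→U→Q→V→Out: bottleneck 3, flow now 13. (uses reverse residual edge)
No augmenting path remains; maximum flow = 13.
In the residual graph, reachable from Res: {Res, P}.
Min-cut edges: Res→Q (4), Res→R (3), P→U (3), P→V (3); capacity 4 + 3 + 3 + 3 = 13.
This cut is saturated, so no flow can exceed 13.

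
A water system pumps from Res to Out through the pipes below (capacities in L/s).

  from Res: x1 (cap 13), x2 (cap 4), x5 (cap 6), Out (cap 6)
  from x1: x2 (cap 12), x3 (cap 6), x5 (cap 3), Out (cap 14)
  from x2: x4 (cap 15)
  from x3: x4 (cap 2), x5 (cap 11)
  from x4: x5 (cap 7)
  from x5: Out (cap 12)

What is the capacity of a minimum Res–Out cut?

Augment Res→Out: bottleneck 6, flow now 6.
Augment Res→x1→Out: bottleneck 13, flow now 19.
Augment Res→x5→Out: bottleneck 6, flow now 25.
Augment Res→x2→x4→x5→Out: bottleneck 4, flow now 29.
No augmenting path remains; maximum flow = 29.
By max-flow min-cut, the minimum cut capacity equals the max flow.
In the residual graph, reachable from Res: {Res}.
Min-cut edges: Res→x1 (13), Res→x2 (4), Res→x5 (6), Res→Out (6); capacity 13 + 4 + 6 + 6 = 29.

29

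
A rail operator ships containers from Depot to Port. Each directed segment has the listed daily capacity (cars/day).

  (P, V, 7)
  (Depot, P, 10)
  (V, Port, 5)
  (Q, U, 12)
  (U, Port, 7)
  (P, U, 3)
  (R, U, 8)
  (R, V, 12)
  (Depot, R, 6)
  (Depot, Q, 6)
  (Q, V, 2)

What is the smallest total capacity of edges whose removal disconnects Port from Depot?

Augment Depot→P→U→Port: bottleneck 3, flow now 3.
Augment Depot→P→V→Port: bottleneck 5, flow now 8.
Augment Depot→Q→U→Port: bottleneck 4, flow now 12.
No augmenting path remains; maximum flow = 12.
By max-flow min-cut, the minimum cut capacity equals the max flow.
In the residual graph, reachable from Depot: {Depot, P, Q, R, U, V}.
Min-cut edges: U→Port (7), V→Port (5); capacity 7 + 5 = 12.

12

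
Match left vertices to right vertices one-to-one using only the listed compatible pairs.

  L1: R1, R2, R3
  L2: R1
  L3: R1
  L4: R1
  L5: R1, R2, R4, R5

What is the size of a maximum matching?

3

Unit-capacity flow: source→left, listed edges, right→sink; max matching = max flow.
Augmenting path L1→R1 (+1); matched 1.
Augmenting path L5→R2 (+1); matched 2.
Augmenting path L2→R1→L1→R3 (+1); matched 3.
No augmenting path remains; maximum matching = 3.
König certificate: {L1, L5, R1} is a vertex cover of size 3 (every listed pair touches it), so no matching can be larger.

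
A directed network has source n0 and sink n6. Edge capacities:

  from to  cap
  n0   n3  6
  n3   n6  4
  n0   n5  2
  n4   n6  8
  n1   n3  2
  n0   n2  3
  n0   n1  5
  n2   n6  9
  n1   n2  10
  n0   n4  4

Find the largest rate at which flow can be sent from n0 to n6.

16

Augment n0→n2→n6: bottleneck 3, flow now 3.
Augment n0→n3→n6: bottleneck 4, flow now 7.
Augment n0→n4→n6: bottleneck 4, flow now 11.
Augment n0→n1→n2→n6: bottleneck 5, flow now 16.
No augmenting path remains; maximum flow = 16.
In the residual graph, reachable from n0: {n0, n3, n5}.
Min-cut edges: n0→n1 (5), n0→n2 (3), n0→n4 (4), n3→n6 (4); capacity 5 + 3 + 4 + 4 = 16.
This cut is saturated, so no flow can exceed 16.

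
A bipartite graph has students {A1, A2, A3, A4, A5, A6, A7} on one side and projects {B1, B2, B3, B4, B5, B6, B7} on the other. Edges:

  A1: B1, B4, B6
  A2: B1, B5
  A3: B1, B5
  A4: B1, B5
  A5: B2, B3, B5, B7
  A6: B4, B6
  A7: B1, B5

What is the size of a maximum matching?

Unit-capacity flow: source→left, listed edges, right→sink; max matching = max flow.
Augmenting path A1→B1 (+1); matched 1.
Augmenting path A2→B5 (+1); matched 2.
Augmenting path A5→B2 (+1); matched 3.
Augmenting path A6→B4 (+1); matched 4.
Augmenting path A3→B1→A1→B6 (+1); matched 5.
No augmenting path remains; maximum matching = 5.
König certificate: {A1, A5, A6, B1, B5} is a vertex cover of size 5 (every listed pair touches it), so no matching can be larger.

5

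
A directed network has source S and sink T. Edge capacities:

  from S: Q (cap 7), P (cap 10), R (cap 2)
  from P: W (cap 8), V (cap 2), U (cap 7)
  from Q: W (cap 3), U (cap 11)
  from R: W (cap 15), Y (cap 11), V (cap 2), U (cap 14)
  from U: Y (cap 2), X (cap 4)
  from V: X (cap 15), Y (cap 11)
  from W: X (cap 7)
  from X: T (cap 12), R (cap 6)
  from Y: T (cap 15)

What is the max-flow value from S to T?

Augment S→R→Y→T: bottleneck 2, flow now 2.
Augment S→P→U→X→T: bottleneck 4, flow now 6.
Augment S→P→U→Y→T: bottleneck 2, flow now 8.
Augment S→P→V→X→T: bottleneck 2, flow now 10.
Augment S→P→W→X→T: bottleneck 2, flow now 12.
Augment S→Q→W→X→T: bottleneck 3, flow now 15.
Augment S→Q→U→P→W→X→T: bottleneck 1, flow now 16. (uses reverse residual edge)
Augment S→Q→U→P→W→X→R→Y→T: bottleneck 1, flow now 17. (uses reverse residual edge)
No augmenting path remains; maximum flow = 17.
In the residual graph, reachable from S: {S, P, Q, U, W}.
Min-cut edges: S→R (2), P→V (2), U→X (4), U→Y (2), W→X (7); capacity 2 + 2 + 4 + 2 + 7 = 17.
This cut is saturated, so no flow can exceed 17.

17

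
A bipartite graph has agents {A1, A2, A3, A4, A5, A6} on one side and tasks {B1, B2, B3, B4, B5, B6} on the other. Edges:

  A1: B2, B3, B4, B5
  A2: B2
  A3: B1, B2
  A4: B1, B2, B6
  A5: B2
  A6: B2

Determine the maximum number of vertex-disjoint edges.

4

Unit-capacity flow: source→left, listed edges, right→sink; max matching = max flow.
Augmenting path A1→B2 (+1); matched 1.
Augmenting path A3→B1 (+1); matched 2.
Augmenting path A4→B6 (+1); matched 3.
Augmenting path A2→B2→A1→B3 (+1); matched 4.
No augmenting path remains; maximum matching = 4.
König certificate: {A1, A3, A4, B2} is a vertex cover of size 4 (every listed pair touches it), so no matching can be larger.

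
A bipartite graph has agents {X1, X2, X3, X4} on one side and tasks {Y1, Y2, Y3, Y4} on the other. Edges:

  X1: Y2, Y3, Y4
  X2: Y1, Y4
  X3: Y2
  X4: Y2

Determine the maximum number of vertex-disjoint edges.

3

Unit-capacity flow: source→left, listed edges, right→sink; max matching = max flow.
Augmenting path X1→Y2 (+1); matched 1.
Augmenting path X2→Y1 (+1); matched 2.
Augmenting path X3→Y2→X1→Y3 (+1); matched 3.
No augmenting path remains; maximum matching = 3.
König certificate: {X1, X2, Y2} is a vertex cover of size 3 (every listed pair touches it), so no matching can be larger.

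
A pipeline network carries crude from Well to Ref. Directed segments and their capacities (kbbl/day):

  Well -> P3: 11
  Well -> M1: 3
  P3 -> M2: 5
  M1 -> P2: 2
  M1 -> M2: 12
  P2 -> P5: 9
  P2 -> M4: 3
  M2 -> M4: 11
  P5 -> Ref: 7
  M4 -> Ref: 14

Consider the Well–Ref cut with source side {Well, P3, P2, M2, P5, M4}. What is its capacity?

Edges leaving {Well, P3, P2, M2, P5, M4}: Well→M1 (3), P5→Ref (7), M4→Ref (14).
Cut capacity = 3 + 7 + 14 = 24.

24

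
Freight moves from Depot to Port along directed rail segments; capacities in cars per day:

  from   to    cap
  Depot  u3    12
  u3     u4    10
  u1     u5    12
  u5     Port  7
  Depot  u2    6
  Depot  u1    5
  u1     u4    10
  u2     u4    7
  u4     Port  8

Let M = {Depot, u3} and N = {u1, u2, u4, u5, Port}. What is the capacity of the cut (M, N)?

21

Edges leaving {Depot, u3}: Depot→u1 (5), Depot→u2 (6), u3→u4 (10).
Cut capacity = 5 + 6 + 10 = 21.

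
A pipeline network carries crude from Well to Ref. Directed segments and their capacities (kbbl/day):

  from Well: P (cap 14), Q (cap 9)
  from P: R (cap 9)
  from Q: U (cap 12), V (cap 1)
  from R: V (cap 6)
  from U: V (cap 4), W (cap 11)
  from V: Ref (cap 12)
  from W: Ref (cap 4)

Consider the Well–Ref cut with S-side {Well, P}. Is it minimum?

No — its capacity is 18, but the minimum cut has capacity 15.

Given cut capacity: 9 + 9 = 18.
Augment Well→Q→V→Ref: bottleneck 1, flow now 1.
Augment Well→P→R→V→Ref: bottleneck 6, flow now 7.
Augment Well→Q→U→V→Ref: bottleneck 4, flow now 11.
Augment Well→Q→U→W→Ref: bottleneck 4, flow now 15.
No augmenting path remains; maximum flow = 15.
In the residual graph, reachable from Well: {Well, P, R}.
Min-cut edges: Well→Q (9), R→V (6); capacity 9 + 6 = 15.
Cut capacity 18 exceeds the max flow 15, so it is not minimum.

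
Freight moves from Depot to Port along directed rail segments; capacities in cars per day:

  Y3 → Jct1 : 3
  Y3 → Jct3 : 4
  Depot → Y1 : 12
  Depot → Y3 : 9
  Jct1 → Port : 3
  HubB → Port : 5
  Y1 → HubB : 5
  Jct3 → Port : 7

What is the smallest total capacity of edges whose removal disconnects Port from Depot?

12

Augment Depot→Y1→HubB→Port: bottleneck 5, flow now 5.
Augment Depot→Y3→Jct1→Port: bottleneck 3, flow now 8.
Augment Depot→Y3→Jct3→Port: bottleneck 4, flow now 12.
No augmenting path remains; maximum flow = 12.
By max-flow min-cut, the minimum cut capacity equals the max flow.
In the residual graph, reachable from Depot: {Depot, Y1, Y3}.
Min-cut edges: Y1→HubB (5), Y3→Jct1 (3), Y3→Jct3 (4); capacity 5 + 3 + 4 = 12.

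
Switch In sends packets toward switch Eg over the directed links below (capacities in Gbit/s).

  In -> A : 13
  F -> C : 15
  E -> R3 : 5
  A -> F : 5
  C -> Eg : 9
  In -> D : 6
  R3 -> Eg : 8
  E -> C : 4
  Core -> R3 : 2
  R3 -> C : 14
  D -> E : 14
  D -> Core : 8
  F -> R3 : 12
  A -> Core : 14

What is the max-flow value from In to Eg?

13

Augment In→D→E→C→Eg: bottleneck 4, flow now 4.
Augment In→D→E→R3→Eg: bottleneck 2, flow now 6.
Augment In→A→F→C→Eg: bottleneck 5, flow now 11.
Augment In→A→Core→R3→Eg: bottleneck 2, flow now 13.
No augmenting path remains; maximum flow = 13.
In the residual graph, reachable from In: {In, A, Core}.
Min-cut edges: In→D (6), A→F (5), Core→R3 (2); capacity 6 + 5 + 2 = 13.
This cut is saturated, so no flow can exceed 13.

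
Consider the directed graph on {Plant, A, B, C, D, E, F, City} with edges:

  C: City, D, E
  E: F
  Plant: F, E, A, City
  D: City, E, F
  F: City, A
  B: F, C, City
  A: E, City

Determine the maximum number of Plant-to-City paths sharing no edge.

3

Assign every edge capacity 1; by Menger, the answer equals the max flow.
Path Plant→City (+1); total 1.
Path Plant→A→City (+1); total 2.
Path Plant→F→City (+1); total 3.
No residual Plant→City path; max flow = 3.
Certifying cut of size 3: {A→City, F→City, Plant→City}.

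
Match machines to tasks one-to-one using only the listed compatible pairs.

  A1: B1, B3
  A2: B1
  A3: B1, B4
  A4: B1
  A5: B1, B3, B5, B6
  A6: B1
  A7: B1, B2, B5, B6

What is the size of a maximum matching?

Unit-capacity flow: source→left, listed edges, right→sink; max matching = max flow.
Augmenting path A1→B1 (+1); matched 1.
Augmenting path A3→B4 (+1); matched 2.
Augmenting path A5→B3 (+1); matched 3.
Augmenting path A7→B2 (+1); matched 4.
Augmenting path A2→B1→A1→B3→A5→B5 (+1); matched 5.
No augmenting path remains; maximum matching = 5.
König certificate: {A1, A3, A5, A7, B1} is a vertex cover of size 5 (every listed pair touches it), so no matching can be larger.

5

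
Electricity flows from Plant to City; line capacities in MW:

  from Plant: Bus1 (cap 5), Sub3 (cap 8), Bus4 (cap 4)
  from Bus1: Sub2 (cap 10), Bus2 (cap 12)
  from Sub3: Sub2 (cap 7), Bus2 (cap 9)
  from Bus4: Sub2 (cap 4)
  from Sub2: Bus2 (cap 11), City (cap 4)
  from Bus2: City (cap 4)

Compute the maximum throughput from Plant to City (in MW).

Augment Plant→Bus1→Sub2→City: bottleneck 4, flow now 4.
Augment Plant→Bus1→Bus2→City: bottleneck 1, flow now 5.
Augment Plant→Sub3→Bus2→City: bottleneck 3, flow now 8.
No augmenting path remains; maximum flow = 8.
In the residual graph, reachable from Plant: {Plant, Bus1, Sub3, Bus4, Sub2, Bus2}.
Min-cut edges: Sub2→City (4), Bus2→City (4); capacity 4 + 4 = 8.
This cut is saturated, so no flow can exceed 8.

8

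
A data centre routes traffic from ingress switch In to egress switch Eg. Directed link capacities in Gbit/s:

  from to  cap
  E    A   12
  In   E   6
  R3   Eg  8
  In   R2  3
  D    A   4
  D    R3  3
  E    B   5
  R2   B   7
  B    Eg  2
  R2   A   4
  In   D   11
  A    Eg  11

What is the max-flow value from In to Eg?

Augment In→E→A→Eg: bottleneck 6, flow now 6.
Augment In→R2→A→Eg: bottleneck 3, flow now 9.
Augment In→D→A→Eg: bottleneck 2, flow now 11.
Augment In→D→R3→Eg: bottleneck 3, flow now 14.
Augment In→D→A→E→B→Eg: bottleneck 2, flow now 16. (uses reverse residual edge)
No augmenting path remains; maximum flow = 16.
In the residual graph, reachable from In: {In, D}.
Min-cut edges: In→E (6), In→R2 (3), D→A (4), D→R3 (3); capacity 6 + 3 + 4 + 3 = 16.
This cut is saturated, so no flow can exceed 16.

16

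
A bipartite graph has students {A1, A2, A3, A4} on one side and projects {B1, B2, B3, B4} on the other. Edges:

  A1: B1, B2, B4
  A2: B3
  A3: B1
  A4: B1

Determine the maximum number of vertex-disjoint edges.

3

Unit-capacity flow: source→left, listed edges, right→sink; max matching = max flow.
Augmenting path A1→B1 (+1); matched 1.
Augmenting path A2→B3 (+1); matched 2.
Augmenting path A3→B1→A1→B2 (+1); matched 3.
No augmenting path remains; maximum matching = 3.
König certificate: {A1, A2, B1} is a vertex cover of size 3 (every listed pair touches it), so no matching can be larger.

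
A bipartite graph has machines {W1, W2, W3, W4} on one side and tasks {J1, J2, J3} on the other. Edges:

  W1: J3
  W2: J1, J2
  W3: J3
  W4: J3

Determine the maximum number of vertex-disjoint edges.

2

Unit-capacity flow: source→left, listed edges, right→sink; max matching = max flow.
Augmenting path W1→J3 (+1); matched 1.
Augmenting path W2→J1 (+1); matched 2.
No augmenting path remains; maximum matching = 2.
König certificate: {W2, J3} is a vertex cover of size 2 (every listed pair touches it), so no matching can be larger.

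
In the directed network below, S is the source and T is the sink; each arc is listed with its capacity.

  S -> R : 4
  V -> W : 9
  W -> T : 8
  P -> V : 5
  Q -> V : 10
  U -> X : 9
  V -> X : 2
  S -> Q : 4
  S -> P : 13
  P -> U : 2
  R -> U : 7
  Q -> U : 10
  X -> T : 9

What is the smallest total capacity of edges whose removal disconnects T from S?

15

Augment S→P→U→X→T: bottleneck 2, flow now 2.
Augment S→P→V→W→T: bottleneck 5, flow now 7.
Augment S→Q→U→X→T: bottleneck 4, flow now 11.
Augment S→R→U→X→T: bottleneck 3, flow now 14.
Augment S→R→U→Q→V→W→T: bottleneck 1, flow now 15. (uses reverse residual edge)
No augmenting path remains; maximum flow = 15.
By max-flow min-cut, the minimum cut capacity equals the max flow.
In the residual graph, reachable from S: {S, P}.
Min-cut edges: S→Q (4), S→R (4), P→U (2), P→V (5); capacity 4 + 4 + 2 + 5 = 15.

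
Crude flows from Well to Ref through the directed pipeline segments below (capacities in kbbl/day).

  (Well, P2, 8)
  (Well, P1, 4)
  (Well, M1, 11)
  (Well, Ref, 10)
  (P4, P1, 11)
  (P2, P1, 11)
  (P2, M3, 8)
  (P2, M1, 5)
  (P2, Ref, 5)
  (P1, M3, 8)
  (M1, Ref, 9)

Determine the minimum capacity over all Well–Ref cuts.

Augment Well→Ref: bottleneck 10, flow now 10.
Augment Well→P2→Ref: bottleneck 5, flow now 15.
Augment Well→M1→Ref: bottleneck 9, flow now 24.
No augmenting path remains; maximum flow = 24.
By max-flow min-cut, the minimum cut capacity equals the max flow.
In the residual graph, reachable from Well: {Well, P2, P1, M3, M1}.
Min-cut edges: Well→Ref (10), P2→Ref (5), M1→Ref (9); capacity 10 + 5 + 9 = 24.

24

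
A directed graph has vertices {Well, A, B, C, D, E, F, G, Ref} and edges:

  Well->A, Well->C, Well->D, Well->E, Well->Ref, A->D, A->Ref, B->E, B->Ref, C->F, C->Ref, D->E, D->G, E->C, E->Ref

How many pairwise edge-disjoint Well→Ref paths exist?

Assign every edge capacity 1; by Menger, the answer equals the max flow.
Path Well→Ref (+1); total 1.
Path Well→A→Ref (+1); total 2.
Path Well→C→Ref (+1); total 3.
Path Well→E→Ref (+1); total 4.
No residual Well→Ref path; max flow = 4.
Certifying cut of size 4: {C→Ref, E→Ref, Well→A, Well→Ref}.

4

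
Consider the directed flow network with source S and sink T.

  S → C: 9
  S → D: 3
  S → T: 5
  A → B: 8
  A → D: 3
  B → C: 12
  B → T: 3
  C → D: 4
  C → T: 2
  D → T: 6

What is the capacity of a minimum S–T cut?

Augment S→T: bottleneck 5, flow now 5.
Augment S→C→T: bottleneck 2, flow now 7.
Augment S→D→T: bottleneck 3, flow now 10.
Augment S→C→D→T: bottleneck 3, flow now 13.
No augmenting path remains; maximum flow = 13.
By max-flow min-cut, the minimum cut capacity equals the max flow.
In the residual graph, reachable from S: {S, C, D}.
Min-cut edges: S→T (5), C→T (2), D→T (6); capacity 5 + 2 + 6 = 13.

13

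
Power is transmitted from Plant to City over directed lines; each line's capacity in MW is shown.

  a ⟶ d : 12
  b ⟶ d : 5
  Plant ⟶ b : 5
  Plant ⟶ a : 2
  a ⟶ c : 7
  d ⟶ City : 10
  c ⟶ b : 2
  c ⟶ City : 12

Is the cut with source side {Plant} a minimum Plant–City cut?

Yes — it is a minimum cut (capacity 7).

Given cut capacity: 2 + 5 = 7.
Augment Plant→a→c→City: bottleneck 2, flow now 2.
Augment Plant→b→d→City: bottleneck 5, flow now 7.
No augmenting path remains; maximum flow = 7.
Cut capacity 7 equals the max flow, so it is a minimum cut.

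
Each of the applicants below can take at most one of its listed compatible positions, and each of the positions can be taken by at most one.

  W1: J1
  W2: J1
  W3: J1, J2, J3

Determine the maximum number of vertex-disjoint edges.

2

Unit-capacity flow: source→left, listed edges, right→sink; max matching = max flow.
Augmenting path W1→J1 (+1); matched 1.
Augmenting path W3→J2 (+1); matched 2.
No augmenting path remains; maximum matching = 2.
König certificate: {W3, J1} is a vertex cover of size 2 (every listed pair touches it), so no matching can be larger.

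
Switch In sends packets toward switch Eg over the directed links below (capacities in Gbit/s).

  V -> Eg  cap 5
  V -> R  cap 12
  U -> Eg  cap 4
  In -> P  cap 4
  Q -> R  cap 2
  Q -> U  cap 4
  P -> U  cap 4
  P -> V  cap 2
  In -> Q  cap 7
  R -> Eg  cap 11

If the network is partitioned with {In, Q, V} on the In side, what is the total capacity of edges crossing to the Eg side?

27

Edges leaving {In, Q, V}: In→P (4), Q→R (2), Q→U (4), V→R (12), V→Eg (5).
Cut capacity = 4 + 2 + 4 + 12 + 5 = 27.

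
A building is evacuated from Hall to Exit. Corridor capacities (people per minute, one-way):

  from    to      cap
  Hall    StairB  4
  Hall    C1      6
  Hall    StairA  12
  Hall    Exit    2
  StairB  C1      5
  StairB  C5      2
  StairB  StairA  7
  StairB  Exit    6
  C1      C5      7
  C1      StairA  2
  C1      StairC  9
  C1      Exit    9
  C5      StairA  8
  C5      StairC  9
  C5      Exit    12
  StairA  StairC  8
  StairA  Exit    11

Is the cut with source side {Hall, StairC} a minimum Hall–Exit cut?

Given cut capacity: 4 + 6 + 12 + 2 = 24.
Augment Hall→Exit: bottleneck 2, flow now 2.
Augment Hall→StairB→Exit: bottleneck 4, flow now 6.
Augment Hall→C1→Exit: bottleneck 6, flow now 12.
Augment Hall→StairA→Exit: bottleneck 11, flow now 23.
No augmenting path remains; maximum flow = 23.
In the residual graph, reachable from Hall: {Hall, StairA, StairC}.
Min-cut edges: Hall→StairB (4), Hall→C1 (6), Hall→Exit (2), StairA→Exit (11); capacity 4 + 6 + 2 + 11 = 23.
Cut capacity 24 exceeds the max flow 23, so it is not minimum.

No — its capacity is 24, but the minimum cut has capacity 23.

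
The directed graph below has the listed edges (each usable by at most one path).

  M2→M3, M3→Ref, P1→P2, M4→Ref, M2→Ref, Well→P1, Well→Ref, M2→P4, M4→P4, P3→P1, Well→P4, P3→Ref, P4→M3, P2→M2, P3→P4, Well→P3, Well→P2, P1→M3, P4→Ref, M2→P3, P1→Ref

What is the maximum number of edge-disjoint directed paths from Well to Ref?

5

Assign every edge capacity 1; by Menger, the answer equals the max flow.
Path Well→Ref (+1); total 1.
Path Well→P3→Ref (+1); total 2.
Path Well→P1→Ref (+1); total 3.
Path Well→P4→Ref (+1); total 4.
Path Well→P2→M2→Ref (+1); total 5.
No residual Well→Ref path; max flow = 5.
Certifying cut of size 5: {Well→P1, Well→P2, Well→P3, Well→P4, Well→Ref}.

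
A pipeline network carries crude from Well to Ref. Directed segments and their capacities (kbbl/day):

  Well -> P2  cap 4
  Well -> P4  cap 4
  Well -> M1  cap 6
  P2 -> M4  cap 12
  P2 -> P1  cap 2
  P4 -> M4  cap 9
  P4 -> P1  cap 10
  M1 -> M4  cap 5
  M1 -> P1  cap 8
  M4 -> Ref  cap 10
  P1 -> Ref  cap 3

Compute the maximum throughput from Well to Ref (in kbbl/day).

13

Augment Well→P2→M4→Ref: bottleneck 4, flow now 4.
Augment Well→P4→M4→Ref: bottleneck 4, flow now 8.
Augment Well→M1→M4→Ref: bottleneck 2, flow now 10.
Augment Well→M1→P1→Ref: bottleneck 3, flow now 13.
No augmenting path remains; maximum flow = 13.
In the residual graph, reachable from Well: {Well, P2, P4, M1, M4, P1}.
Min-cut edges: M4→Ref (10), P1→Ref (3); capacity 10 + 3 = 13.
This cut is saturated, so no flow can exceed 13.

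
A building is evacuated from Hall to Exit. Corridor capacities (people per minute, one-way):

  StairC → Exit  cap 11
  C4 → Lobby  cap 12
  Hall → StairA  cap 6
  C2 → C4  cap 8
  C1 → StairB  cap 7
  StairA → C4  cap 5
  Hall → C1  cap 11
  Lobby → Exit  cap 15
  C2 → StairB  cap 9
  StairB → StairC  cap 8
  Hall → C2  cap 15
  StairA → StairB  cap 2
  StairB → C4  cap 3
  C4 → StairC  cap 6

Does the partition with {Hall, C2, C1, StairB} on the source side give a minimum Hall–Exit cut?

Given cut capacity: 6 + 8 + 3 + 8 = 25.
Augment Hall→StairA→C4→StairC→Exit: bottleneck 5, flow now 5.
Augment Hall→StairA→StairB→StairC→Exit: bottleneck 1, flow now 6.
Augment Hall→C2→C4→StairC→Exit: bottleneck 1, flow now 7.
Augment Hall→C2→C4→Lobby→Exit: bottleneck 7, flow now 14.
Augment Hall→C2→StairB→StairC→Exit: bottleneck 4, flow now 18.
Augment Hall→C2→StairB→C4→Lobby→Exit: bottleneck 3, flow now 21.
Augment Hall→C1→StairB→StairC→C4→Lobby→Exit: bottleneck 2, flow now 23. (uses reverse residual edge)
No augmenting path remains; maximum flow = 23.
In the residual graph, reachable from Hall: {Hall, StairA, C2, C1, C4, StairB, StairC}.
Min-cut edges: C4→Lobby (12), StairC→Exit (11); capacity 12 + 11 = 23.
Cut capacity 25 exceeds the max flow 23, so it is not minimum.

No — its capacity is 25, but the minimum cut has capacity 23.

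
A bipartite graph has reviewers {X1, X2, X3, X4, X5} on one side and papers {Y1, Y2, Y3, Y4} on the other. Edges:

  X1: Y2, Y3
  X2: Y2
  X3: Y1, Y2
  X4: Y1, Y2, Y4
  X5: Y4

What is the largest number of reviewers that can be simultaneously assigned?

Unit-capacity flow: source→left, listed edges, right→sink; max matching = max flow.
Augmenting path X1→Y2 (+1); matched 1.
Augmenting path X3→Y1 (+1); matched 2.
Augmenting path X4→Y4 (+1); matched 3.
Augmenting path X2→Y2→X1→Y3 (+1); matched 4.
No augmenting path remains; maximum matching = 4.
König certificate: {X1, Y1, Y2, Y4} is a vertex cover of size 4 (every listed pair touches it), so no matching can be larger.

4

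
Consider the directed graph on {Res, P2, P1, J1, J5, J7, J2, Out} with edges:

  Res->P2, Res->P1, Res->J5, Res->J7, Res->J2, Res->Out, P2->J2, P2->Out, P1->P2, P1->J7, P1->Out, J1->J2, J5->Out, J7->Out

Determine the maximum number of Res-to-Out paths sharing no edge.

Assign every edge capacity 1; by Menger, the answer equals the max flow.
Path Res→Out (+1); total 1.
Path Res→P2→Out (+1); total 2.
Path Res→P1→Out (+1); total 3.
Path Res→J5→Out (+1); total 4.
Path Res→J7→Out (+1); total 5.
No residual Res→Out path; max flow = 5.
Certifying cut of size 5: {Res→J5, Res→J7, Res→Out, Res→P1, Res→P2}.

5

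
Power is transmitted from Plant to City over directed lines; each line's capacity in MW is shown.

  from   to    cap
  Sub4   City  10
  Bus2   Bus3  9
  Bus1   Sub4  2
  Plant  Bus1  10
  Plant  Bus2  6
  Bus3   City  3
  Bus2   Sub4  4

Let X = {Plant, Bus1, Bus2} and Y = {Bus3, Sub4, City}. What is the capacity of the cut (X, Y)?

15

Edges leaving {Plant, Bus1, Bus2}: Bus1→Sub4 (2), Bus2→Bus3 (9), Bus2→Sub4 (4).
Cut capacity = 2 + 9 + 4 = 15.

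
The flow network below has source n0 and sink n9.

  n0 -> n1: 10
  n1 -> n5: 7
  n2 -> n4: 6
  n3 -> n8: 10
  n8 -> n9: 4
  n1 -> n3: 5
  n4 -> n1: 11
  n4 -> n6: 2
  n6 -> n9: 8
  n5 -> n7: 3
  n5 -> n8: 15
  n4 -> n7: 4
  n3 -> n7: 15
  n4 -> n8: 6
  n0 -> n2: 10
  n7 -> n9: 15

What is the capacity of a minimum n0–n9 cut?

Augment n0→n1→n3→n7→n9: bottleneck 5, flow now 5.
Augment n0→n1→n5→n7→n9: bottleneck 3, flow now 8.
Augment n0→n1→n5→n8→n9: bottleneck 2, flow now 10.
Augment n0→n2→n4→n6→n9: bottleneck 2, flow now 12.
Augment n0→n2→n4→n7→n9: bottleneck 4, flow now 16.
No augmenting path remains; maximum flow = 16.
By max-flow min-cut, the minimum cut capacity equals the max flow.
In the residual graph, reachable from n0: {n0, n2}.
Min-cut edges: n0→n1 (10), n2→n4 (6); capacity 10 + 6 = 16.

16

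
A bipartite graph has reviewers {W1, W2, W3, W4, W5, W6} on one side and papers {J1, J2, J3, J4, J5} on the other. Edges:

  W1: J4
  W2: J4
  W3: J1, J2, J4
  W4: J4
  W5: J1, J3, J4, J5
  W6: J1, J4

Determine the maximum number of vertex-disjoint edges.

Unit-capacity flow: source→left, listed edges, right→sink; max matching = max flow.
Augmenting path W1→J4 (+1); matched 1.
Augmenting path W3→J1 (+1); matched 2.
Augmenting path W5→J3 (+1); matched 3.
Augmenting path W6→J1→W3→J2 (+1); matched 4.
No augmenting path remains; maximum matching = 4.
König certificate: {W3, W5, W6, J4} is a vertex cover of size 4 (every listed pair touches it), so no matching can be larger.

4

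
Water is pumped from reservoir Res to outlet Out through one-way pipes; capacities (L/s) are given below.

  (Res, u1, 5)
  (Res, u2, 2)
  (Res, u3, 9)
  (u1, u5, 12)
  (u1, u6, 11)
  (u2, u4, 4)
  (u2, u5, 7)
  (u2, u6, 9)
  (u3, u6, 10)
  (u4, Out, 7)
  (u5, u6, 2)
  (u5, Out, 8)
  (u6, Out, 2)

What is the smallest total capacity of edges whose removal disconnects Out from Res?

9

Augment Res→u1→u5→Out: bottleneck 5, flow now 5.
Augment Res→u2→u4→Out: bottleneck 2, flow now 7.
Augment Res→u3→u6→Out: bottleneck 2, flow now 9.
No augmenting path remains; maximum flow = 9.
By max-flow min-cut, the minimum cut capacity equals the max flow.
In the residual graph, reachable from Res: {Res, u3, u6}.
Min-cut edges: Res→u1 (5), Res→u2 (2), u6→Out (2); capacity 5 + 2 + 2 = 9.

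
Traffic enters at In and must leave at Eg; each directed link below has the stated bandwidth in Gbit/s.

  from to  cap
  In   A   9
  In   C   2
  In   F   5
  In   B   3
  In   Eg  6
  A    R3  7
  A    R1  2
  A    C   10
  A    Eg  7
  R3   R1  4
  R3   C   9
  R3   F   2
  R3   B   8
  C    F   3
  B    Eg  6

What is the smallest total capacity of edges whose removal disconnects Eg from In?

18

Augment In→Eg: bottleneck 6, flow now 6.
Augment In→A→Eg: bottleneck 7, flow now 13.
Augment In→B→Eg: bottleneck 3, flow now 16.
Augment In→A→R3→B→Eg: bottleneck 2, flow now 18.
No augmenting path remains; maximum flow = 18.
By max-flow min-cut, the minimum cut capacity equals the max flow.
In the residual graph, reachable from In: {In, C, F}.
Min-cut edges: In→A (9), In→B (3), In→Eg (6); capacity 9 + 3 + 6 = 18.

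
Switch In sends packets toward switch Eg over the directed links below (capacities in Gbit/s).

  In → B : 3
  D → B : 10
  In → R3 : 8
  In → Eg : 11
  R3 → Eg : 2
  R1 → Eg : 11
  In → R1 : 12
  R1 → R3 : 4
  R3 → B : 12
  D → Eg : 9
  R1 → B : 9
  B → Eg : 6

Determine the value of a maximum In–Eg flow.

Augment In→Eg: bottleneck 11, flow now 11.
Augment In→R1→Eg: bottleneck 11, flow now 22.
Augment In→R3→Eg: bottleneck 2, flow now 24.
Augment In→B→Eg: bottleneck 3, flow now 27.
Augment In→R1→B→Eg: bottleneck 1, flow now 28.
Augment In→R3→B→Eg: bottleneck 2, flow now 30.
No augmenting path remains; maximum flow = 30.
In the residual graph, reachable from In: {In, R1, R3, B}.
Min-cut edges: In→Eg (11), R1→Eg (11), R3→Eg (2), B→Eg (6); capacity 11 + 11 + 2 + 6 = 30.
This cut is saturated, so no flow can exceed 30.

30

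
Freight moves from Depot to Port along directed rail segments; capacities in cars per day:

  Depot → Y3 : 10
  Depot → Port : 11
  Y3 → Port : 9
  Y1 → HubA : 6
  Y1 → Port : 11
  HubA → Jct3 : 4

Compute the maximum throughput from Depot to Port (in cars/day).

20

Augment Depot→Port: bottleneck 11, flow now 11.
Augment Depot→Y3→Port: bottleneck 9, flow now 20.
No augmenting path remains; maximum flow = 20.
In the residual graph, reachable from Depot: {Depot, Y3}.
Min-cut edges: Depot→Port (11), Y3→Port (9); capacity 11 + 9 = 20.
This cut is saturated, so no flow can exceed 20.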